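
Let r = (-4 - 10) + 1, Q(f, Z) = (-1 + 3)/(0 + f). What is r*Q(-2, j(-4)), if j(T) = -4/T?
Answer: 13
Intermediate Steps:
Q(f, Z) = 2/f
r = -13 (r = -14 + 1 = -13)
r*Q(-2, j(-4)) = -26/(-2) = -26*(-1)/2 = -13*(-1) = 13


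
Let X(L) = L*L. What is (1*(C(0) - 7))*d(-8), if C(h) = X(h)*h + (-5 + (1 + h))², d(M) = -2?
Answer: -18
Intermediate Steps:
X(L) = L²
C(h) = h³ + (-4 + h)² (C(h) = h²*h + (-5 + (1 + h))² = h³ + (-4 + h)²)
(1*(C(0) - 7))*d(-8) = (1*((0³ + (-4 + 0)²) - 7))*(-2) = (1*((0 + (-4)²) - 7))*(-2) = (1*((0 + 16) - 7))*(-2) = (1*(16 - 7))*(-2) = (1*9)*(-2) = 9*(-2) = -18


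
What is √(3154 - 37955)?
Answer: I*√34801 ≈ 186.55*I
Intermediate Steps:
√(3154 - 37955) = √(-34801) = I*√34801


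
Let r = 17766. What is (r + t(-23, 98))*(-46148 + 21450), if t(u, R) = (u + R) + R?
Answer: -443057422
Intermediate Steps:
t(u, R) = u + 2*R (t(u, R) = (R + u) + R = u + 2*R)
(r + t(-23, 98))*(-46148 + 21450) = (17766 + (-23 + 2*98))*(-46148 + 21450) = (17766 + (-23 + 196))*(-24698) = (17766 + 173)*(-24698) = 17939*(-24698) = -443057422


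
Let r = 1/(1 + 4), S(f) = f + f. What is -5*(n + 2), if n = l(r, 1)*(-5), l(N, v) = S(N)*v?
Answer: 0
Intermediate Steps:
S(f) = 2*f
r = 1/5 ≈ 0.20000
l(N, v) = 2*N*v (l(N, v) = (2*N)*v = 2*N*v)
n = -2 (n = (2*(1/5)*1)*(-5) = (2/5)*(-5) = -2)
-5*(n + 2) = -5*(-2 + 2) = -5*0 = 0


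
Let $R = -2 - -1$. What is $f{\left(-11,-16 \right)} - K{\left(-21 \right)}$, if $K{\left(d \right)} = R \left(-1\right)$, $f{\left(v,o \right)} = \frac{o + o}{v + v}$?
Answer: $\frac{5}{11} \approx 0.45455$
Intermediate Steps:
$R = -1$ ($R = -2 + 1 = -1$)
$f{\left(v,o \right)} = \frac{o}{v}$ ($f{\left(v,o \right)} = \frac{2 o}{2 v} = 2 o \frac{1}{2 v} = \frac{o}{v}$)
$K{\left(d \right)} = 1$ ($K{\left(d \right)} = \left(-1\right) \left(-1\right) = 1$)
$f{\left(-11,-16 \right)} - K{\left(-21 \right)} = - \frac{16}{-11} - 1 = \left(-16\right) \left(- \frac{1}{11}\right) - 1 = \frac{16}{11} - 1 = \frac{5}{11}$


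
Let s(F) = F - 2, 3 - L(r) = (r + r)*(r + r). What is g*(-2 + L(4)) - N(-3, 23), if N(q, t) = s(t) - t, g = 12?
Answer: -754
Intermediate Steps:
L(r) = 3 - 4*r**2 (L(r) = 3 - (r + r)*(r + r) = 3 - 2*r*2*r = 3 - 4*r**2)
s(F) = -2 + F
N(q, t) = -2 (N(q, t) = (-2 + t) - t = -2)
g*(-2 + L(4)) - N(-3, 23) = 12*(-2 + (3 - 4*4**2)) - 1*(-2) = 12*(-2 + (3 - 4*16)) + 2 = 12*(-2 + (3 - 64)) + 2 = 12*(-2 - 61) + 2 = 12*(-63) + 2 = -756 + 2 = -754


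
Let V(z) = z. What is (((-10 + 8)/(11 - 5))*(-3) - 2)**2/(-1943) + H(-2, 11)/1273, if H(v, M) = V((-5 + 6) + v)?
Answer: -48/36917 ≈ -0.0013002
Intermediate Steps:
H(v, M) = 1 + v (H(v, M) = (-5 + 6) + v = 1 + v)
(((-10 + 8)/(11 - 5))*(-3) - 2)**2/(-1943) + H(-2, 11)/1273 = (((-10 + 8)/(11 - 5))*(-3) - 2)**2/(-1943) + (1 - 2)/1273 = (-2/6*(-3) - 2)**2*(-1/1943) - 1*1/1273 = (-2*1/6*(-3) - 2)**2*(-1/1943) - 1/1273 = (-1/3*(-3) - 2)**2*(-1/1943) - 1/1273 = (1 - 2)**2*(-1/1943) - 1/1273 = (-1)**2*(-1/1943) - 1/1273 = 1*(-1/1943) - 1/1273 = -1/1943 - 1/1273 = -48/36917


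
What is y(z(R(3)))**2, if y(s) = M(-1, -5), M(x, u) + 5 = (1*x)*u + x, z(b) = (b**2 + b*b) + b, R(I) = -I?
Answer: 1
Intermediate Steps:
z(b) = b + 2*b**2 (z(b) = (b**2 + b**2) + b = 2*b**2 + b = b + 2*b**2)
M(x, u) = -5 + x + u*x (M(x, u) = -5 + ((1*x)*u + x) = -5 + (x*u + x) = -5 + (u*x + x) = -5 + (x + u*x) = -5 + x + u*x)
y(s) = -1 (y(s) = -5 - 1 - 5*(-1) = -5 - 1 + 5 = -1)
y(z(R(3)))**2 = (-1)**2 = 1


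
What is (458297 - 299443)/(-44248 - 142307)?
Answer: -158854/186555 ≈ -0.85151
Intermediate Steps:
(458297 - 299443)/(-44248 - 142307) = 158854/(-186555) = 158854*(-1/186555) = -158854/186555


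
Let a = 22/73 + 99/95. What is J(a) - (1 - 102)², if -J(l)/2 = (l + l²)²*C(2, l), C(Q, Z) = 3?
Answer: -23733036621278166361/2313054478350625 ≈ -10260.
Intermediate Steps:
a = 9317/6935 (a = 22*(1/73) + 99*(1/95) = 22/73 + 99/95 = 9317/6935 ≈ 1.3435)
J(l) = -6*(l + l²)² (J(l) = -2*(l + l²)²*3 = -6*(l + l²)²)
J(a) - (1 - 102)² = -6*(9317/6935)²*(1 + 9317/6935)² - (1 - 102)² = -6*86806489/48094225*(16252/6935)² - 1*(-101)² = -6*86806489/48094225*264127504/48094225 - 1*10201 = -137567887623440736/2313054478350625 - 10201 = -23733036621278166361/2313054478350625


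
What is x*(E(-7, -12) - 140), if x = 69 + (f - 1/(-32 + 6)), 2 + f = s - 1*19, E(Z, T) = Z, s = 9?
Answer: -218001/26 ≈ -8384.7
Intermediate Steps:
f = -12 (f = -2 + (9 - 1*19) = -2 + (9 - 19) = -2 - 10 = -12)
x = 1483/26 (x = 69 + (-12 - 1/(-32 + 6)) = 69 + (-12 - 1/(-26)) = 69 + (-12 - 1*(-1/26)) = 69 + (-12 + 1/26) = 69 - 311/26 = 1483/26 ≈ 57.038)
x*(E(-7, -12) - 140) = 1483*(-7 - 140)/26 = (1483/26)*(-147) = -218001/26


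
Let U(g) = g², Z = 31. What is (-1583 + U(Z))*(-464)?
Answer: 288608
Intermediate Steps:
(-1583 + U(Z))*(-464) = (-1583 + 31²)*(-464) = (-1583 + 961)*(-464) = -622*(-464) = 288608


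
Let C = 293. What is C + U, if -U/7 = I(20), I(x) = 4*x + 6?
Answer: -309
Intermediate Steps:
I(x) = 6 + 4*x
U = -602 (U = -7*(6 + 4*20) = -7*(6 + 80) = -7*86 = -602)
C + U = 293 - 602 = -309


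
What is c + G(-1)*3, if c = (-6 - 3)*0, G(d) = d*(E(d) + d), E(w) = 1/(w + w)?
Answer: 9/2 ≈ 4.5000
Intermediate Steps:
E(w) = 1/(2*w)
G(d) = d*(d + 1/(2*d)) (G(d) = d*(1/(2*d) + d) = d*(d + 1/(2*d)))
c = 0 (c = -9*0 = 0)
c + G(-1)*3 = 0 + (½ + (-1)²)*3 = 0 + (½ + 1)*3 = 0 + (3/2)*3 = 0 + 9/2 = 9/2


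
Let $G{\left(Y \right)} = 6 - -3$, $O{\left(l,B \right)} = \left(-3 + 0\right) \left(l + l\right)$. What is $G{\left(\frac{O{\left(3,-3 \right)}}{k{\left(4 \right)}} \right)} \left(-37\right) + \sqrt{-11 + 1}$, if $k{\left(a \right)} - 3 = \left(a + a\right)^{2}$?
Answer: $-333 + i \sqrt{10} \approx -333.0 + 3.1623 i$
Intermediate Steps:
$O{\left(l,B \right)} = - 6 l$ ($O{\left(l,B \right)} = - 3 \cdot 2 l = - 6 l$)
$k{\left(a \right)} = 3 + 4 a^{2}$ ($k{\left(a \right)} = 3 + \left(a + a\right)^{2} = 3 + \left(2 a\right)^{2} = 3 + 4 a^{2}$)
$G{\left(Y \right)} = 9$ ($G{\left(Y \right)} = 6 + 3 = 9$)
$G{\left(\frac{O{\left(3,-3 \right)}}{k{\left(4 \right)}} \right)} \left(-37\right) + \sqrt{-11 + 1} = 9 \left(-37\right) + \sqrt{-11 + 1} = -333 + \sqrt{-10} = -333 + i \sqrt{10}$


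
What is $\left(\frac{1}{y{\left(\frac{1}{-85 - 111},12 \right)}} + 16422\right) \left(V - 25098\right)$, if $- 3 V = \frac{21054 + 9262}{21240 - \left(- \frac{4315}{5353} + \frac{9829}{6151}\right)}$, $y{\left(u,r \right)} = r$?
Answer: $- \frac{199551983044257960325}{484150571064} \approx -4.1217 \cdot 10^{8}$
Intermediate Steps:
$V = - \frac{19196034649}{40345880922}$ ($V = - \frac{\left(21054 + 9262\right) \frac{1}{21240 - \left(- \frac{4315}{5353} + \frac{9829}{6151}\right)}}{3} = - \frac{30316 \frac{1}{21240 - \frac{26073072}{32926303}}}{3} = - \frac{30316 \frac{1}{\frac{699328602648}{32926303}}}{3} = - \frac{30316 \cdot \frac{32926303}{699328602648}}{3} = \left(- \frac{1}{3}\right) \frac{19196034649}{13448626974} = - \frac{19196034649}{40345880922} \approx -0.47579$)
$\left(\frac{1}{y{\left(\frac{1}{-85 - 111},12 \right)}} + 16422\right) \left(V - 25098\right) = \left(\frac{1}{12} + 16422\right) \left(- \frac{19196034649}{40345880922} - 25098\right) = \left(\frac{1}{12} + 16422\right) \left(- \frac{1012620115415005}{40345880922}\right) = \frac{197065}{12} \left(- \frac{1012620115415005}{40345880922}\right) = - \frac{199551983044257960325}{484150571064}$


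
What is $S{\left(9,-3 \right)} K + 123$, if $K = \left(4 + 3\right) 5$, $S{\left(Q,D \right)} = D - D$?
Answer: $123$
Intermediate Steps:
$S{\left(Q,D \right)} = 0$
$K = 35$ ($K = 7 \cdot 5 = 35$)
$S{\left(9,-3 \right)} K + 123 = 0 \cdot 35 + 123 = 0 + 123 = 123$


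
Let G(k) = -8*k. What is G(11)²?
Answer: 7744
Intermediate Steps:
G(11)² = (-8*11)² = (-88)² = 7744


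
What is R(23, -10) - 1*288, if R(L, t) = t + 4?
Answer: -294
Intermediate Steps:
R(L, t) = 4 + t
R(23, -10) - 1*288 = (4 - 10) - 1*288 = -6 - 288 = -294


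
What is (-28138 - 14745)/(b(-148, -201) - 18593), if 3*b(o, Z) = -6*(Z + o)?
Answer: 42883/17895 ≈ 2.3964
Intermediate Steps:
b(o, Z) = -2*Z - 2*o (b(o, Z) = (-6*(Z + o))/3 = (-6*Z - 6*o)/3 = -2*Z - 2*o)
(-28138 - 14745)/(b(-148, -201) - 18593) = (-28138 - 14745)/((-2*(-201) - 2*(-148)) - 18593) = -42883/((402 + 296) - 18593) = -42883/(698 - 18593) = -42883/(-17895) = -42883*(-1/17895) = 42883/17895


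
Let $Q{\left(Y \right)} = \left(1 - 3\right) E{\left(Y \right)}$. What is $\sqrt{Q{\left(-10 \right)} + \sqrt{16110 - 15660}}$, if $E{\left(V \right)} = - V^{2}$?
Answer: $\sqrt{200 + 15 \sqrt{2}} \approx 14.873$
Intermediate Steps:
$Q{\left(Y \right)} = 2 Y^{2}$ ($Q{\left(Y \right)} = \left(1 - 3\right) \left(- Y^{2}\right) = - 2 \left(- Y^{2}\right) = 2 Y^{2}$)
$\sqrt{Q{\left(-10 \right)} + \sqrt{16110 - 15660}} = \sqrt{2 \left(-10\right)^{2} + \sqrt{16110 - 15660}} = \sqrt{2 \cdot 100 + \sqrt{450}} = \sqrt{200 + 15 \sqrt{2}}$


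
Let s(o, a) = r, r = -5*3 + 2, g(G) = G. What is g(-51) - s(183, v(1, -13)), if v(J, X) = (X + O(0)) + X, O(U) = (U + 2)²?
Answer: -38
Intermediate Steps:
O(U) = (2 + U)²
r = -13 (r = -15 + 2 = -13)
v(J, X) = 4 + 2*X (v(J, X) = (X + (2 + 0)²) + X = (X + 2²) + X = (X + 4) + X = (4 + X) + X = 4 + 2*X)
s(o, a) = -13
g(-51) - s(183, v(1, -13)) = -51 - 1*(-13) = -51 + 13 = -38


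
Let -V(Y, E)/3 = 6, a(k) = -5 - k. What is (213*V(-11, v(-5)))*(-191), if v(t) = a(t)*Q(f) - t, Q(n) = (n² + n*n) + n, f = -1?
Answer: 732294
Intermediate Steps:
Q(n) = n + 2*n² (Q(n) = (n² + n²) + n = 2*n² + n = n + 2*n²)
v(t) = -5 - 2*t (v(t) = (-5 - t)*(-(1 + 2*(-1))) - t = (-5 - t)*(-(1 - 2)) - t = (-5 - t)*(-1*(-1)) - t = (-5 - t)*1 - t = (-5 - t) - t = -5 - 2*t)
V(Y, E) = -18 (V(Y, E) = -3*6 = -18)
(213*V(-11, v(-5)))*(-191) = (213*(-18))*(-191) = -3834*(-191) = 732294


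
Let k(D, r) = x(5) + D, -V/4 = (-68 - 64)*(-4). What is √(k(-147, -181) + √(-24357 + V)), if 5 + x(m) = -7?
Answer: √(-159 + 3*I*√2941) ≈ 5.8518 + 13.901*I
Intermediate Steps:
V = -2112 (V = -4*(-68 - 64)*(-4) = -(-528)*(-4) = -4*528 = -2112)
x(m) = -12 (x(m) = -5 - 7 = -12)
k(D, r) = -12 + D
√(k(-147, -181) + √(-24357 + V)) = √((-12 - 147) + √(-24357 - 2112)) = √(-159 + √(-26469)) = √(-159 + 3*I*√2941)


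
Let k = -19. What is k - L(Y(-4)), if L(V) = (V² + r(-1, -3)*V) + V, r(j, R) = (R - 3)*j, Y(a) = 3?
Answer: -49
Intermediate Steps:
r(j, R) = j*(-3 + R) (r(j, R) = (-3 + R)*j = j*(-3 + R))
L(V) = V² + 7*V (L(V) = (V² + (-(-3 - 3))*V) + V = (V² + (-1*(-6))*V) + V = (V² + 6*V) + V = V² + 7*V)
k - L(Y(-4)) = -19 - 3*(7 + 3) = -19 - 3*10 = -19 - 1*30 = -19 - 30 = -49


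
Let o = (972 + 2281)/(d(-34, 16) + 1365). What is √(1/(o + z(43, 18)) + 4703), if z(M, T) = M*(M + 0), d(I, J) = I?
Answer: √198330643696811/205356 ≈ 68.578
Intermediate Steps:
o = 3253/1331 (o = (972 + 2281)/(-34 + 1365) = 3253/1331 ≈ 2.4440)
z(M, T) = M² (z(M, T) = M*M = M²)
√(1/(o + z(43, 18)) + 4703) = √(1/(3253/1331 + 43²) + 4703) = √(1/(3253/1331 + 1849) + 4703) = √(1/(2464272/1331) + 4703) = √(1331/2464272 + 4703) = √(11589472547/2464272) = √198330643696811/205356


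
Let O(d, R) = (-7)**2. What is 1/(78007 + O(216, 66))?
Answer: 1/78056 ≈ 1.2811e-5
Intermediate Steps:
O(d, R) = 49
1/(78007 + O(216, 66)) = 1/(78007 + 49) = 1/78056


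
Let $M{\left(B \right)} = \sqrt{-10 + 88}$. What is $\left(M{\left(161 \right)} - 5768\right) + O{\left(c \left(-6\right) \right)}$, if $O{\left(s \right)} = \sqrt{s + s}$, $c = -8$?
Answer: $-5768 + \sqrt{78} + 4 \sqrt{6} \approx -5749.4$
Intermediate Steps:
$M{\left(B \right)} = \sqrt{78}$
$O{\left(s \right)} = \sqrt{2} \sqrt{s}$ ($O{\left(s \right)} = \sqrt{2 s} = \sqrt{2} \sqrt{s}$)
$\left(M{\left(161 \right)} - 5768\right) + O{\left(c \left(-6\right) \right)} = \left(\sqrt{78} - 5768\right) + \sqrt{2} \sqrt{\left(-8\right) \left(-6\right)} = \left(-5768 + \sqrt{78}\right) + \sqrt{2} \sqrt{48} = \left(-5768 + \sqrt{78}\right) + \sqrt{2} \cdot 4 \sqrt{3} = \left(-5768 + \sqrt{78}\right) + 4 \sqrt{6} = -5768 + \sqrt{78} + 4 \sqrt{6}$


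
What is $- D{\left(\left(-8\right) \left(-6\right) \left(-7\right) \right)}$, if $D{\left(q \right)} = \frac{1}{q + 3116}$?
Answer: $- \frac{1}{2780} \approx -0.00035971$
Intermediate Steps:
$D{\left(q \right)} = \frac{1}{3116 + q}$
$- D{\left(\left(-8\right) \left(-6\right) \left(-7\right) \right)} = - \frac{1}{3116 + \left(-8\right) \left(-6\right) \left(-7\right)} = - \frac{1}{3116 + 48 \left(-7\right)} = - \frac{1}{3116 - 336} = - \frac{1}{2780}$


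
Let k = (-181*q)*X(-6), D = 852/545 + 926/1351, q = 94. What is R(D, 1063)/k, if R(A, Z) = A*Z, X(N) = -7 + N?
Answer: 880016243/81427600345 ≈ 0.010807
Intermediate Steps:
D = 1655722/736295 (D = 852*(1/545) + 926*(1/1351) = 852/545 + 926/1351 = 1655722/736295 ≈ 2.2487)
k = 221182 (k = (-181*94)*(-7 - 6) = -17014*(-13) = 221182)
R(D, 1063)/k = ((1655722/736295)*1063)/221182 = (1760032486/736295)*(1/221182) = 880016243/81427600345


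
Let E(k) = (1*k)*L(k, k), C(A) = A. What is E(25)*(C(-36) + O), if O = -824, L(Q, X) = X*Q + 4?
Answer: -13523500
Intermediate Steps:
L(Q, X) = 4 + Q*X (L(Q, X) = Q*X + 4 = 4 + Q*X)
E(k) = k*(4 + k**2) (E(k) = (1*k)*(4 + k*k) = k*(4 + k**2))
E(25)*(C(-36) + O) = (25*(4 + 25**2))*(-36 - 824) = (25*(4 + 625))*(-860) = (25*629)*(-860) = 15725*(-860) = -13523500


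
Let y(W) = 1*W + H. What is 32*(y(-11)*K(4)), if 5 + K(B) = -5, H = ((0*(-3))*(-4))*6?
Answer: 3520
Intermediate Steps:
H = 0 (H = (0*(-4))*6 = 0*6 = 0)
K(B) = -10 (K(B) = -5 - 5 = -10)
y(W) = W (y(W) = 1*W + 0 = W + 0 = W)
32*(y(-11)*K(4)) = 32*(-11*(-10)) = 32*110 = 3520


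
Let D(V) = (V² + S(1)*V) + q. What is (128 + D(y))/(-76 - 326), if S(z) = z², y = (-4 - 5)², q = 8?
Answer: -3389/201 ≈ -16.861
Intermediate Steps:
y = 81 (y = (-9)² = 81)
D(V) = 8 + V + V² (D(V) = (V² + 1²*V) + 8 = (V² + 1*V) + 8 = (V² + V) + 8 = (V + V²) + 8 = 8 + V + V²)
(128 + D(y))/(-76 - 326) = (128 + (8 + 81 + 81²))/(-76 - 326) = (128 + (8 + 81 + 6561))/(-402) = (128 + 6650)*(-1/402) = 6778*(-1/402) = -3389/201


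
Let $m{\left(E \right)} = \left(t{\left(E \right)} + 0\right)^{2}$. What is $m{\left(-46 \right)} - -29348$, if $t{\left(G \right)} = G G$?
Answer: $4506804$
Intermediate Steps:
$t{\left(G \right)} = G^{2}$
$m{\left(E \right)} = E^{4}$ ($m{\left(E \right)} = \left(E^{2} + 0\right)^{2} = \left(E^{2}\right)^{2} = E^{4}$)
$m{\left(-46 \right)} - -29348 = \left(-46\right)^{4} - -29348 = 4477456 + 29348 = 4506804$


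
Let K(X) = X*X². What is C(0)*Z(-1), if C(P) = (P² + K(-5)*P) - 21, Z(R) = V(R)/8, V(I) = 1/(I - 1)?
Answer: 21/16 ≈ 1.3125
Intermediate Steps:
V(I) = 1/(-1 + I)
Z(R) = 1/(8*(-1 + R)) (Z(R) = 1/((-1 + R)*8) = (⅛)/(-1 + R) = 1/(8*(-1 + R)))
K(X) = X³
C(P) = -21 + P² - 125*P (C(P) = (P² + (-5)³*P) - 21 = (P² - 125*P) - 21 = -21 + P² - 125*P)
C(0)*Z(-1) = (-21 + 0² - 125*0)*(1/(8*(-1 - 1))) = (-21 + 0 + 0)*((⅛)/(-2)) = -21*(-1)/(8*2) = -21*(-1/16) = 21/16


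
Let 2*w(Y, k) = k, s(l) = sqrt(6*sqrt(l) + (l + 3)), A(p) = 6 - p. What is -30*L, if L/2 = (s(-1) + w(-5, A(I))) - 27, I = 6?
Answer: 1620 - 60*sqrt(2 + 6*I) ≈ 1497.6 - 88.228*I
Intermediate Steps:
s(l) = sqrt(3 + l + 6*sqrt(l)) (s(l) = sqrt(6*sqrt(l) + (3 + l)) = sqrt(3 + l + 6*sqrt(l)))
w(Y, k) = k/2
L = -54 + 2*sqrt(2 + 6*I) (L = 2*((sqrt(3 - 1 + 6*sqrt(-1)) + (6 - 1*6)/2) - 27) = 2*((sqrt(3 - 1 + 6*I) + (6 - 6)/2) - 27) = 2*((sqrt(2 + 6*I) + (1/2)*0) - 27) = 2*((sqrt(2 + 6*I) + 0) - 27) = 2*(sqrt(2 + 6*I) - 27) = 2*(-27 + sqrt(2 + 6*I)) = -54 + 2*sqrt(2 + 6*I) ≈ -49.92 + 2.9409*I)
-30*L = -30*(-54 + 2*sqrt(2 + 6*I)) = 1620 - 60*sqrt(2 + 6*I)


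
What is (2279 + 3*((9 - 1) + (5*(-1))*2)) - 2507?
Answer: -234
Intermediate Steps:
(2279 + 3*((9 - 1) + (5*(-1))*2)) - 2507 = (2279 + 3*(8 - 5*2)) - 2507 = (2279 + 3*(8 - 10)) - 2507 = (2279 + 3*(-2)) - 2507 = (2279 - 6) - 2507 = 2273 - 2507 = -234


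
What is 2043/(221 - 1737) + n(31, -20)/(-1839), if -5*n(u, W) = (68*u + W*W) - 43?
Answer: -3009689/2787924 ≈ -1.0795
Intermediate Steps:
n(u, W) = 43/5 - 68*u/5 - W²/5 (n(u, W) = -((68*u + W*W) - 43)/5 = -((68*u + W²) - 43)/5 = -((W² + 68*u) - 43)/5 = -(-43 + W² + 68*u)/5 = 43/5 - 68*u/5 - W²/5)
2043/(221 - 1737) + n(31, -20)/(-1839) = 2043/(221 - 1737) + (43/5 - 68/5*31 - ⅕*(-20)²)/(-1839) = 2043/(-1516) + (43/5 - 2108/5 - ⅕*400)*(-1/1839) = 2043*(-1/1516) + (43/5 - 2108/5 - 80)*(-1/1839) = -2043/1516 - 493*(-1/1839) = -2043/1516 + 493/1839 = -3009689/2787924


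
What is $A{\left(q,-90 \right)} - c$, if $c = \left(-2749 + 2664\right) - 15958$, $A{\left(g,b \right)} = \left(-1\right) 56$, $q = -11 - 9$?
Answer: $15987$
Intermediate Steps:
$q = -20$
$A{\left(g,b \right)} = -56$
$c = -16043$ ($c = -85 - 15958 = -16043$)
$A{\left(q,-90 \right)} - c = -56 - -16043 = -56 + 16043 = 15987$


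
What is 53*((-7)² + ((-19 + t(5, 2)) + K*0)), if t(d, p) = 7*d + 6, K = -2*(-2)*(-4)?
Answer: 3763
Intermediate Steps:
K = -16 (K = 4*(-4) = -16)
t(d, p) = 6 + 7*d
53*((-7)² + ((-19 + t(5, 2)) + K*0)) = 53*((-7)² + ((-19 + (6 + 7*5)) - 16*0)) = 53*(49 + ((-19 + (6 + 35)) + 0)) = 53*(49 + ((-19 + 41) + 0)) = 53*(49 + (22 + 0)) = 53*(49 + 22) = 53*71 = 3763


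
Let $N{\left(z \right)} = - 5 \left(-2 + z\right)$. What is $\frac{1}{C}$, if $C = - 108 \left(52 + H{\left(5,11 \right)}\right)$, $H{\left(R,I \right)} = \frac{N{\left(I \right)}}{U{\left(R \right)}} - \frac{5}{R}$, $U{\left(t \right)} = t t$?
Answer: $- \frac{5}{26568} \approx -0.0001882$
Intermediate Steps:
$N{\left(z \right)} = 10 - 5 z$
$U{\left(t \right)} = t^{2}$
$H{\left(R,I \right)} = - \frac{5}{R} + \frac{10 - 5 I}{R^{2}}$ ($H{\left(R,I \right)} = \frac{10 - 5 I}{R^{2}} - \frac{5}{R} = - \frac{5}{R} + \frac{10 - 5 I}{R^{2}}$)
$C = - \frac{26568}{5}$ ($C = - 108 \left(52 + \frac{5 \left(2 - 11 - 5\right)}{25}\right) = - 108 \left(52 + 5 \cdot \frac{1}{25} \left(2 - 11 - 5\right)\right) = - 108 \left(52 + 5 \cdot \frac{1}{25} \left(-14\right)\right) = - 108 \left(52 - \frac{14}{5}\right) = \left(-108\right) \frac{246}{5} = - \frac{26568}{5} \approx -5313.6$)
$\frac{1}{C} = \frac{1}{- \frac{26568}{5}} = - \frac{5}{26568}$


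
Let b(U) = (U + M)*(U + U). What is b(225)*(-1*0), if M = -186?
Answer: 0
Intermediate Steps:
b(U) = 2*U*(-186 + U) (b(U) = (U - 186)*(U + U) = (-186 + U)*(2*U) = 2*U*(-186 + U))
b(225)*(-1*0) = (2*225*(-186 + 225))*(-1*0) = (2*225*39)*0 = 17550*0 = 0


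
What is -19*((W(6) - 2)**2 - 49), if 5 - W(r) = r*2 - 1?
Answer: -285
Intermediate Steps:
W(r) = 6 - 2*r (W(r) = 5 - (r*2 - 1) = 5 - (2*r - 1) = 5 - (-1 + 2*r) = 5 + (1 - 2*r) = 6 - 2*r)
-19*((W(6) - 2)**2 - 49) = -19*(((6 - 2*6) - 2)**2 - 49) = -19*(((6 - 12) - 2)**2 - 49) = -19*((-6 - 2)**2 - 49) = -19*((-8)**2 - 49) = -19*(64 - 49) = -19*15 = -285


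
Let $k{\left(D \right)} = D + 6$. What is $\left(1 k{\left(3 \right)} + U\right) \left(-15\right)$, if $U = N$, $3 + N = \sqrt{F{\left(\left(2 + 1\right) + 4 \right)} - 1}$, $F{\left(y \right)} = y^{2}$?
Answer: $-90 - 60 \sqrt{3} \approx -193.92$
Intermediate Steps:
$k{\left(D \right)} = 6 + D$
$N = -3 + 4 \sqrt{3}$ ($N = -3 + \sqrt{\left(\left(2 + 1\right) + 4\right)^{2} - 1} = -3 + \sqrt{\left(3 + 4\right)^{2} - 1} = -3 + \sqrt{7^{2} - 1} = -3 + \sqrt{49 - 1} = -3 + \sqrt{48} = -3 + 4 \sqrt{3} \approx 3.9282$)
$U = -3 + 4 \sqrt{3} \approx 3.9282$
$\left(1 k{\left(3 \right)} + U\right) \left(-15\right) = \left(1 \left(6 + 3\right) - \left(3 - 4 \sqrt{3}\right)\right) \left(-15\right) = \left(1 \cdot 9 - \left(3 - 4 \sqrt{3}\right)\right) \left(-15\right) = \left(9 - \left(3 - 4 \sqrt{3}\right)\right) \left(-15\right) = \left(6 + 4 \sqrt{3}\right) \left(-15\right) = -90 - 60 \sqrt{3}$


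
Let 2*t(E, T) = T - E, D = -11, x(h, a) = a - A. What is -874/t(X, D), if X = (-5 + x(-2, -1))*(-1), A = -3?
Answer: 874/7 ≈ 124.86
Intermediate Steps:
x(h, a) = 3 + a (x(h, a) = a - 1*(-3) = a + 3 = 3 + a)
X = 3 (X = (-5 + (3 - 1))*(-1) = (-5 + 2)*(-1) = -3*(-1) = 3)
t(E, T) = T/2 - E/2 (t(E, T) = (T - E)/2 = T/2 - E/2)
-874/t(X, D) = -874/((1/2)*(-11) - 1/2*3) = -874/(-11/2 - 3/2) = -874/(-7) = -874*(-1/7) = 874/7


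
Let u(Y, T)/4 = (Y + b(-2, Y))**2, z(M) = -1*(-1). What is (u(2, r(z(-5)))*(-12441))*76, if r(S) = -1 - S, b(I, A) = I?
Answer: 0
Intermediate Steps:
z(M) = 1
u(Y, T) = 4*(-2 + Y)**2 (u(Y, T) = 4*(Y - 2)**2 = 4*(-2 + Y)**2)
(u(2, r(z(-5)))*(-12441))*76 = ((4*(-2 + 2)**2)*(-12441))*76 = ((4*0**2)*(-12441))*76 = ((4*0)*(-12441))*76 = (0*(-12441))*76 = 0*76 = 0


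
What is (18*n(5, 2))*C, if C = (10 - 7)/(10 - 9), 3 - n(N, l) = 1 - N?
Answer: 378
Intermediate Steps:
n(N, l) = 2 + N (n(N, l) = 3 - (1 - N) = 3 + (-1 + N) = 2 + N)
C = 3 (C = 3/1 = 3*1 = 3)
(18*n(5, 2))*C = (18*(2 + 5))*3 = (18*7)*3 = 126*3 = 378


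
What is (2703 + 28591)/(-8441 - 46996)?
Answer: -31294/55437 ≈ -0.56450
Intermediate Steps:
(2703 + 28591)/(-8441 - 46996) = 31294/(-55437) = 31294*(-1/55437) = -31294/55437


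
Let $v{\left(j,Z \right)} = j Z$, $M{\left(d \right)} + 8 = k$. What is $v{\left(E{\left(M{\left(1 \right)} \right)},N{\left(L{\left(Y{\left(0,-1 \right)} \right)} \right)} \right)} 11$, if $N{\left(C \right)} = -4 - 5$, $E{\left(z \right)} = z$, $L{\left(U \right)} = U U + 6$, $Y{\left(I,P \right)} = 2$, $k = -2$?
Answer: $990$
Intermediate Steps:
$M{\left(d \right)} = -10$ ($M{\left(d \right)} = -8 - 2 = -10$)
$L{\left(U \right)} = 6 + U^{2}$ ($L{\left(U \right)} = U^{2} + 6 = 6 + U^{2}$)
$N{\left(C \right)} = -9$ ($N{\left(C \right)} = -4 - 5 = -9$)
$v{\left(j,Z \right)} = Z j$
$v{\left(E{\left(M{\left(1 \right)} \right)},N{\left(L{\left(Y{\left(0,-1 \right)} \right)} \right)} \right)} 11 = \left(-9\right) \left(-10\right) 11 = 90 \cdot 11 = 990$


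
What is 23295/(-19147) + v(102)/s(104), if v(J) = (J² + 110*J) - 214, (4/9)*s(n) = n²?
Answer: -78484925/232980696 ≈ -0.33687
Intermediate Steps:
s(n) = 9*n²/4
v(J) = -214 + J² + 110*J
23295/(-19147) + v(102)/s(104) = 23295/(-19147) + (-214 + 102² + 110*102)/(((9/4)*104²)) = 23295*(-1/19147) + (-214 + 10404 + 11220)/(((9/4)*10816)) = -23295/19147 + 21410/24336 = -23295/19147 + 21410*(1/24336) = -23295/19147 + 10705/12168 = -78484925/232980696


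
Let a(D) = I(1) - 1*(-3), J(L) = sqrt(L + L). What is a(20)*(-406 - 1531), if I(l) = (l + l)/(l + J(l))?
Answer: -1937 - 3874*sqrt(2) ≈ -7415.7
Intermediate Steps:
J(L) = sqrt(2)*sqrt(L) (J(L) = sqrt(2*L) = sqrt(2)*sqrt(L))
I(l) = 2*l/(l + sqrt(2)*sqrt(l)) (I(l) = (l + l)/(l + sqrt(2)*sqrt(l)) = (2*l)/(l + sqrt(2)*sqrt(l)) = 2*l/(l + sqrt(2)*sqrt(l)))
a(D) = 3 + 2/(1 + sqrt(2)) (a(D) = 2*1/(1 + sqrt(2)*sqrt(1)) - 1*(-3) = 2*1/(1 + sqrt(2)*1) + 3 = 2*1/(1 + sqrt(2)) + 3 = 2/(1 + sqrt(2)) + 3 = 3 + 2/(1 + sqrt(2)))
a(20)*(-406 - 1531) = (1 + 2*sqrt(2))*(-406 - 1531) = (1 + 2*sqrt(2))*(-1937) = -1937 - 3874*sqrt(2)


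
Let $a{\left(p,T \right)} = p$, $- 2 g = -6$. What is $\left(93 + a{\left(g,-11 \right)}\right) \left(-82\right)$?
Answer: $-7872$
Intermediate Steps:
$g = 3$ ($g = \left(- \frac{1}{2}\right) \left(-6\right) = 3$)
$\left(93 + a{\left(g,-11 \right)}\right) \left(-82\right) = \left(93 + 3\right) \left(-82\right) = 96 \left(-82\right) = -7872$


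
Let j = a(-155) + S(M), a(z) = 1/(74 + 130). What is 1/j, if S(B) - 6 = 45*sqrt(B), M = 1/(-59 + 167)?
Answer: 9996/28813 - 20808*sqrt(3)/144065 ≈ 0.096758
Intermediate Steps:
a(z) = 1/204
M = 1/108 ≈ 0.0092593
S(B) = 6 + 45*sqrt(B)
j = 1225/204 + 5*sqrt(3)/2 (j = 1/204 + (6 + 45*sqrt(1/108)) = 1/204 + (6 + 45*(sqrt(3)/18)) = 1/204 + (6 + 5*sqrt(3)/2) = 1225/204 + 5*sqrt(3)/2 ≈ 10.335)
1/j = 1/(1225/204 + 5*sqrt(3)/2)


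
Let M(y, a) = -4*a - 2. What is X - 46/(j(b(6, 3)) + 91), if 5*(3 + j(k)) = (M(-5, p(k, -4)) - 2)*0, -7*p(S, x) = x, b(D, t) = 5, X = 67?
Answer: 2925/44 ≈ 66.477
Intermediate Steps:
p(S, x) = -x/7
M(y, a) = -2 - 4*a
j(k) = -3 (j(k) = -3 + (((-2 - (-4)*(-4)/7) - 2)*0)/5 = -3 + (((-2 - 4*4/7) - 2)*0)/5 = -3 + (((-2 - 16/7) - 2)*0)/5 = -3 + ((-30/7 - 2)*0)/5 = -3 + (-44/7*0)/5 = -3 + (⅕)*0 = -3 + 0 = -3)
X - 46/(j(b(6, 3)) + 91) = 67 - 46/(-3 + 91) = 67 - 46/88 = 67 + (1/88)*(-46) = 67 - 23/44 = 2925/44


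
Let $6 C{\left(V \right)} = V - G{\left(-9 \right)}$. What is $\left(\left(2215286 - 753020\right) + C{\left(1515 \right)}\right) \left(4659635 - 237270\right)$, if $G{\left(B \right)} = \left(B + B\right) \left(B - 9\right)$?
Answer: $\frac{12935103637085}{2} \approx 6.4675 \cdot 10^{12}$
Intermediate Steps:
$G{\left(B \right)} = 2 B \left(-9 + B\right)$
$C{\left(V \right)} = -54 + \frac{V}{6}$ ($C{\left(V \right)} = \frac{V - 2 \left(-9\right) \left(-9 - 9\right)}{6} = \frac{V - 2 \left(-9\right) \left(-18\right)}{6} = \frac{V - 324}{6} = \frac{-324 + V}{6} = -54 + \frac{V}{6}$)
$\left(\left(2215286 - 753020\right) + C{\left(1515 \right)}\right) \left(4659635 - 237270\right) = \left(\left(2215286 - 753020\right) + \left(-54 + \frac{1}{6} \cdot 1515\right)\right) \left(4659635 - 237270\right) = \left(1462266 + \left(-54 + \frac{505}{2}\right)\right) 4422365 = \left(1462266 + \frac{397}{2}\right) 4422365 = \frac{2924929}{2} \cdot 4422365 = \frac{12935103637085}{2}$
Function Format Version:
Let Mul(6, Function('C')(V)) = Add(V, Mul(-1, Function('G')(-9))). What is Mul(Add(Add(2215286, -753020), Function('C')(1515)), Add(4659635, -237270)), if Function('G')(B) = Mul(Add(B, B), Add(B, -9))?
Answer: Rational(12935103637085, 2) ≈ 6.4675e+12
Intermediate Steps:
Function('G')(B) = Mul(2, B, Add(-9, B)) (Function('G')(B) = Mul(Mul(2, B), Add(-9, B)) = Mul(2, B, Add(-9, B)))
Function('C')(V) = Add(-54, Mul(Rational(1, 6), V)) (Function('C')(V) = Mul(Rational(1, 6), Add(V, Mul(-1, Mul(2, -9, Add(-9, -9))))) = Mul(Rational(1, 6), Add(V, Mul(-1, Mul(2, -9, -18)))) = Mul(Rational(1, 6), Add(V, Mul(-1, 324))) = Mul(Rational(1, 6), Add(V, -324)) = Mul(Rational(1, 6), Add(-324, V)) = Add(-54, Mul(Rational(1, 6), V)))
Mul(Add(Add(2215286, -753020), Function('C')(1515)), Add(4659635, -237270)) = Mul(Add(Add(2215286, -753020), Add(-54, Mul(Rational(1, 6), 1515))), Add(4659635, -237270)) = Mul(Add(1462266, Add(-54, Rational(505, 2))), 4422365) = Mul(Add(1462266, Rational(397, 2)), 4422365) = Mul(Rational(2924929, 2), 4422365) = Rational(12935103637085, 2)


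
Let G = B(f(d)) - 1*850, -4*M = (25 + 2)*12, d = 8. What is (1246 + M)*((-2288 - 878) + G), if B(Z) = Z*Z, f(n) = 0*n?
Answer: -4678640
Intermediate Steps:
f(n) = 0
M = -81 (M = -(25 + 2)*12/4 = -27*12/4 = -¼*324 = -81)
B(Z) = Z²
G = -850 (G = 0² - 1*850 = 0 - 850 = -850)
(1246 + M)*((-2288 - 878) + G) = (1246 - 81)*((-2288 - 878) - 850) = 1165*(-3166 - 850) = 1165*(-4016) = -4678640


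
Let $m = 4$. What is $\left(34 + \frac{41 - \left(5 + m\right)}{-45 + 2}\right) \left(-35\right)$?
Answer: $- \frac{50050}{43} \approx -1164.0$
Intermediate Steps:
$\left(34 + \frac{41 - \left(5 + m\right)}{-45 + 2}\right) \left(-35\right) = \left(34 + \frac{41 - 9}{-45 + 2}\right) \left(-35\right) = \left(34 + \frac{41 - 9}{-43}\right) \left(-35\right) = \left(34 + \left(41 - 9\right) \left(- \frac{1}{43}\right)\right) \left(-35\right) = \left(34 + 32 \left(- \frac{1}{43}\right)\right) \left(-35\right) = \left(34 - \frac{32}{43}\right) \left(-35\right) = \frac{1430}{43} \left(-35\right) = - \frac{50050}{43}$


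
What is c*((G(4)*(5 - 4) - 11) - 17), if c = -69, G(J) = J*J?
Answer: 828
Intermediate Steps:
G(J) = J**2
c*((G(4)*(5 - 4) - 11) - 17) = -69*((4**2*(5 - 4) - 11) - 17) = -69*((16*1 - 11) - 17) = -69*((16 - 11) - 17) = -69*(5 - 17) = -69*(-12) = 828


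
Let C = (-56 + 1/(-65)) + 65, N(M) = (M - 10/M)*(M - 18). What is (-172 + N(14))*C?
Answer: -920384/455 ≈ -2022.8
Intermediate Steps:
N(M) = (-18 + M)*(M - 10/M) (N(M) = (M - 10/M)*(-18 + M) = (-18 + M)*(M - 10/M))
C = 584/65 (C = (-56 - 1/65) + 65 = -3641/65 + 65 = 584/65 ≈ 8.9846)
(-172 + N(14))*C = (-172 + (-10 + 14² - 18*14 + 180/14))*(584/65) = (-172 + (-10 + 196 - 252 + 180*(1/14)))*(584/65) = (-172 + (-10 + 196 - 252 + 90/7))*(584/65) = (-172 - 372/7)*(584/65) = -1576/7*584/65 = -920384/455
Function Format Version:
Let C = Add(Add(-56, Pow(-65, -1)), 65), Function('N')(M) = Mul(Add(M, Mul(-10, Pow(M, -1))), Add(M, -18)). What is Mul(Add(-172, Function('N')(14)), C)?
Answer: Rational(-920384, 455) ≈ -2022.8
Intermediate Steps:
Function('N')(M) = Mul(Add(-18, M), Add(M, Mul(-10, Pow(M, -1)))) (Function('N')(M) = Mul(Add(M, Mul(-10, Pow(M, -1))), Add(-18, M)) = Mul(Add(-18, M), Add(M, Mul(-10, Pow(M, -1)))))
C = Rational(584, 65) (C = Add(Add(-56, Rational(-1, 65)), 65) = Add(Rational(-3641, 65), 65) = Rational(584, 65) ≈ 8.9846)
Mul(Add(-172, Function('N')(14)), C) = Mul(Add(-172, Add(-10, Pow(14, 2), Mul(-18, 14), Mul(180, Pow(14, -1)))), Rational(584, 65)) = Mul(Add(-172, Add(-10, 196, -252, Mul(180, Rational(1, 14)))), Rational(584, 65)) = Mul(Add(-172, Add(-10, 196, -252, Rational(90, 7))), Rational(584, 65)) = Mul(Add(-172, Rational(-372, 7)), Rational(584, 65)) = Mul(Rational(-1576, 7), Rational(584, 65)) = Rational(-920384, 455)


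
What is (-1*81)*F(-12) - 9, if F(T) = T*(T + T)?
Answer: -23337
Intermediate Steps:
F(T) = 2*T² (F(T) = T*(2*T) = 2*T²)
(-1*81)*F(-12) - 9 = (-1*81)*(2*(-12)²) - 9 = -162*144 - 9 = -81*288 - 9 = -23328 - 9 = -23337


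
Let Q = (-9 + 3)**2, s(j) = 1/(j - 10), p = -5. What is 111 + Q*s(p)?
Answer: 543/5 ≈ 108.60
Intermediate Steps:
s(j) = 1/(-10 + j)
Q = 36 (Q = (-6)**2 = 36)
111 + Q*s(p) = 111 + 36/(-10 - 5) = 111 + 36/(-15) = 111 + 36*(-1/15) = 111 - 12/5 = 543/5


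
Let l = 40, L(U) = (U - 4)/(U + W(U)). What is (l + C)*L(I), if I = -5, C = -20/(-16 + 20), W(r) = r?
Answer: 63/2 ≈ 31.500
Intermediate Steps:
C = -5 (C = -20/4 = -20*¼ = -5)
L(U) = (-4 + U)/(2*U) (L(U) = (U - 4)/(U + U) = (-4 + U)/((2*U)) = (-4 + U)*(1/(2*U)) = (-4 + U)/(2*U))
(l + C)*L(I) = (40 - 5)*((½)*(-4 - 5)/(-5)) = 35*((½)*(-⅕)*(-9)) = 35*(9/10) = 63/2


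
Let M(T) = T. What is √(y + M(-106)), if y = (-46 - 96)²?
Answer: √20058 ≈ 141.63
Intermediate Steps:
y = 20164 (y = (-142)² = 20164)
√(y + M(-106)) = √(20164 - 106) = √20058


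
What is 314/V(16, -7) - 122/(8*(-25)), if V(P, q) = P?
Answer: 4047/200 ≈ 20.235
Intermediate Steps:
314/V(16, -7) - 122/(8*(-25)) = 314/16 - 122/(8*(-25)) = 314*(1/16) - 122/(-200) = 157/8 - 122*(-1/200) = 157/8 + 61/100 = 4047/200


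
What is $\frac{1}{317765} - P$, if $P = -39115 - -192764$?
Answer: $- \frac{48824274484}{317765} \approx -1.5365 \cdot 10^{5}$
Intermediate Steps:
$P = 153649$ ($P = -39115 + 192764 = 153649$)
$\frac{1}{317765} - P = \frac{1}{317765} - 153649 = - \frac{48824274484}{317765}$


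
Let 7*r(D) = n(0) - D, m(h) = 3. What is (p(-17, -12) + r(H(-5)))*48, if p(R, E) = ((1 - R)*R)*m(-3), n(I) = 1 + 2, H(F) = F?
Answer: -308064/7 ≈ -44009.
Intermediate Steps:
n(I) = 3
r(D) = 3/7 - D/7 (r(D) = (3 - D)/7 = 3/7 - D/7)
p(R, E) = 3*R*(1 - R) (p(R, E) = ((1 - R)*R)*3 = (R*(1 - R))*3 = 3*R*(1 - R))
(p(-17, -12) + r(H(-5)))*48 = (3*(-17)*(1 - 1*(-17)) + (3/7 - ⅐*(-5)))*48 = (3*(-17)*(1 + 17) + (3/7 + 5/7))*48 = (3*(-17)*18 + 8/7)*48 = (-918 + 8/7)*48 = -6418/7*48 = -308064/7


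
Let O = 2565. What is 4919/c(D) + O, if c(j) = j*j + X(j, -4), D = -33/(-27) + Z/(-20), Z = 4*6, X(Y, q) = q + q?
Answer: 31589460/16199 ≈ 1950.1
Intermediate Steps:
X(Y, q) = 2*q
Z = 24
D = 1/45 (D = -33/(-27) + 24/(-20) = -33*(-1/27) + 24*(-1/20) = 11/9 - 6/5 = 1/45 ≈ 0.022222)
c(j) = -8 + j² (c(j) = j*j + 2*(-4) = j² - 8 = -8 + j²)
4919/c(D) + O = 4919/(-8 + (1/45)²) + 2565 = 4919/(-8 + 1/2025) + 2565 = 4919/(-16199/2025) + 2565 = 4919*(-2025/16199) + 2565 = -9960975/16199 + 2565 = 31589460/16199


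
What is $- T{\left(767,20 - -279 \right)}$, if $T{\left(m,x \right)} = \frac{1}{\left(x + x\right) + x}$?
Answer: $- \frac{1}{897} \approx -0.0011148$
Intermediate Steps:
$T{\left(m,x \right)} = \frac{1}{3 x}$ ($T{\left(m,x \right)} = \frac{1}{2 x + x} = \frac{1}{3 x}$)
$- T{\left(767,20 - -279 \right)} = - \frac{1}{3 \left(20 - -279\right)} = - \frac{1}{3 \left(20 + 279\right)} = - \frac{1}{3 \cdot 299} = \left(-1\right) \frac{1}{897} = - \frac{1}{897}$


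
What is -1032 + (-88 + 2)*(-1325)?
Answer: 112918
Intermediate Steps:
-1032 + (-88 + 2)*(-1325) = -1032 - 86*(-1325) = -1032 + 113950 = 112918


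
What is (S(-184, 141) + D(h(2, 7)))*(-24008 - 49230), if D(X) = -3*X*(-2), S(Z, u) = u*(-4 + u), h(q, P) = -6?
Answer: -1412101878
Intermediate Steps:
D(X) = 6*X
(S(-184, 141) + D(h(2, 7)))*(-24008 - 49230) = (141*(-4 + 141) + 6*(-6))*(-24008 - 49230) = (141*137 - 36)*(-73238) = (19317 - 36)*(-73238) = 19281*(-73238) = -1412101878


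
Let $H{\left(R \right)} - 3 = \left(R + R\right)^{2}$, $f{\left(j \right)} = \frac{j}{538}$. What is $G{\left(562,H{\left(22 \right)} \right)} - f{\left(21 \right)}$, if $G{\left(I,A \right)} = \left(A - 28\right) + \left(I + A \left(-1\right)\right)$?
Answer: $\frac{287271}{538} \approx 533.96$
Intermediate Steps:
$f{\left(j \right)} = \frac{j}{538}$ ($f{\left(j \right)} = j \frac{1}{538} = \frac{j}{538}$)
$H{\left(R \right)} = 3 + 4 R^{2}$ ($H{\left(R \right)} = 3 + \left(R + R\right)^{2} = 3 + \left(2 R\right)^{2} = 3 + 4 R^{2}$)
$G{\left(I,A \right)} = -28 + I$ ($G{\left(I,A \right)} = \left(-28 + A\right) - \left(A - I\right) = -28 + I$)
$G{\left(562,H{\left(22 \right)} \right)} - f{\left(21 \right)} = \left(-28 + 562\right) - \frac{1}{538} \cdot 21 = 534 - \frac{21}{538} = \frac{287271}{538}$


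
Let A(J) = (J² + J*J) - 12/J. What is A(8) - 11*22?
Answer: -231/2 ≈ -115.50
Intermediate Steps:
A(J) = -12/J + 2*J² (A(J) = (J² + J²) - 12/J = 2*J² - 12/J = -12/J + 2*J²)
A(8) - 11*22 = 2*(-6 + 8³)/8 - 11*22 = 2*(⅛)*(-6 + 512) - 242 = 2*(⅛)*506 - 242 = 253/2 - 242 = -231/2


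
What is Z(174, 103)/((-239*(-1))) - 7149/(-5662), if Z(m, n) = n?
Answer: 2291797/1353218 ≈ 1.6936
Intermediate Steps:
Z(174, 103)/((-239*(-1))) - 7149/(-5662) = 103/((-239*(-1))) - 7149/(-5662) = 103/239 - 7149*(-1/5662) = 103*(1/239) + 7149/5662 = 103/239 + 7149/5662 = 2291797/1353218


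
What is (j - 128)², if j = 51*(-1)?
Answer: 32041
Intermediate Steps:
j = -51
(j - 128)² = (-51 - 128)² = (-179)² = 32041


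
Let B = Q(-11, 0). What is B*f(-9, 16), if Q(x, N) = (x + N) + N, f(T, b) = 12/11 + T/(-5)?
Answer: -159/5 ≈ -31.800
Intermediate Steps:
f(T, b) = 12/11 - T/5 (f(T, b) = 12*(1/11) + T*(-1/5) = 12/11 - T/5)
Q(x, N) = x + 2*N (Q(x, N) = (N + x) + N = x + 2*N)
B = -11 (B = -11 + 2*0 = -11 + 0 = -11)
B*f(-9, 16) = -11*(12/11 - 1/5*(-9)) = -11*(12/11 + 9/5) = -11*159/55 = -159/5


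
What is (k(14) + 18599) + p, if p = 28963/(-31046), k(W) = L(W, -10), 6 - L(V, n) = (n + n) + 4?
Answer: 578078603/31046 ≈ 18620.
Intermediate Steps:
L(V, n) = 2 - 2*n (L(V, n) = 6 - ((n + n) + 4) = 6 - (2*n + 4) = 6 - (4 + 2*n) = 6 + (-4 - 2*n) = 2 - 2*n)
k(W) = 22 (k(W) = 2 - 2*(-10) = 2 + 20 = 22)
p = -28963/31046 (p = 28963*(-1/31046) = -28963/31046 ≈ -0.93291)
(k(14) + 18599) + p = (22 + 18599) - 28963/31046 = 18621 - 28963/31046 = 578078603/31046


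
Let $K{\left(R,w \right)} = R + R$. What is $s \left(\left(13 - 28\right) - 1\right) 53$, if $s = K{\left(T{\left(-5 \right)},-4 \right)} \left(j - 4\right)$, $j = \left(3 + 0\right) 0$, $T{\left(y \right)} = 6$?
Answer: $40704$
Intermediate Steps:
$K{\left(R,w \right)} = 2 R$
$j = 0$ ($j = 3 \cdot 0 = 0$)
$s = -48$ ($s = 2 \cdot 6 \left(0 - 4\right) = 12 \left(-4\right) = -48$)
$s \left(\left(13 - 28\right) - 1\right) 53 = - 48 \left(\left(13 - 28\right) - 1\right) 53 = - 48 \left(-15 - 1\right) 53 = \left(-48\right) \left(-16\right) 53 = 768 \cdot 53 = 40704$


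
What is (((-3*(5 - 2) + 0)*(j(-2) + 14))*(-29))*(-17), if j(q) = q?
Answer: -53244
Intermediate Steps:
(((-3*(5 - 2) + 0)*(j(-2) + 14))*(-29))*(-17) = (((-3*(5 - 2) + 0)*(-2 + 14))*(-29))*(-17) = (((-3*3 + 0)*12)*(-29))*(-17) = (((-9 + 0)*12)*(-29))*(-17) = (-9*12*(-29))*(-17) = -108*(-29)*(-17) = 3132*(-17) = -53244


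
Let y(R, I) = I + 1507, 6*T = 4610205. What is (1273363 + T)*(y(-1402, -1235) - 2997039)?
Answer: -12237181170587/2 ≈ -6.1186e+12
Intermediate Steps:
T = 1536735/2 (T = (⅙)*4610205 = 1536735/2 ≈ 7.6837e+5)
y(R, I) = 1507 + I
(1273363 + T)*(y(-1402, -1235) - 2997039) = (1273363 + 1536735/2)*((1507 - 1235) - 2997039) = 4083461*(272 - 2997039)/2 = (4083461/2)*(-2996767) = -12237181170587/2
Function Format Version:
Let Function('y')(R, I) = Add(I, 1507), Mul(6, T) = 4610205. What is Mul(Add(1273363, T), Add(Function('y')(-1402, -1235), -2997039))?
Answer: Rational(-12237181170587, 2) ≈ -6.1186e+12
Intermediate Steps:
T = Rational(1536735, 2) (T = Mul(Rational(1, 6), 4610205) = Rational(1536735, 2) ≈ 7.6837e+5)
Function('y')(R, I) = Add(1507, I)
Mul(Add(1273363, T), Add(Function('y')(-1402, -1235), -2997039)) = Mul(Add(1273363, Rational(1536735, 2)), Add(Add(1507, -1235), -2997039)) = Mul(Rational(4083461, 2), Add(272, -2997039)) = Mul(Rational(4083461, 2), -2996767) = Rational(-12237181170587, 2)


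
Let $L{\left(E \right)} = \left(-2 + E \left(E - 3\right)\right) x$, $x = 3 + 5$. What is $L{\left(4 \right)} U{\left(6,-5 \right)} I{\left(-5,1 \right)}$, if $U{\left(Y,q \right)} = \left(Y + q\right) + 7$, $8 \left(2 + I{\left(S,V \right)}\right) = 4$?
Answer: $-192$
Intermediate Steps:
$I{\left(S,V \right)} = - \frac{3}{2}$ ($I{\left(S,V \right)} = -2 + \frac{1}{8} \cdot 4 = -2 + \frac{1}{2} = - \frac{3}{2}$)
$x = 8$
$U{\left(Y,q \right)} = 7 + Y + q$
$L{\left(E \right)} = -16 + 8 E \left(-3 + E\right)$ ($L{\left(E \right)} = \left(-2 + E \left(E - 3\right)\right) 8 = \left(-2 + E \left(-3 + E\right)\right) 8 = -16 + 8 E \left(-3 + E\right)$)
$L{\left(4 \right)} U{\left(6,-5 \right)} I{\left(-5,1 \right)} = \left(-16 - 96 + 8 \cdot 4^{2}\right) \left(7 + 6 - 5\right) \left(- \frac{3}{2}\right) = \left(-16 - 96 + 8 \cdot 16\right) 8 \left(- \frac{3}{2}\right) = \left(-16 - 96 + 128\right) 8 \left(- \frac{3}{2}\right) = 16 \cdot 8 \left(- \frac{3}{2}\right) = 128 \left(- \frac{3}{2}\right) = -192$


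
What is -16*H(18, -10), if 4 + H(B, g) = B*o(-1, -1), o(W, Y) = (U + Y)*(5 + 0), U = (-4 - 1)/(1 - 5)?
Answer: -296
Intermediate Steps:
U = 5/4 (U = -5/(-4) = -5*(-¼) = 5/4 ≈ 1.2500)
o(W, Y) = 25/4 + 5*Y (o(W, Y) = (5/4 + Y)*(5 + 0) = (5/4 + Y)*5 = 25/4 + 5*Y)
H(B, g) = -4 + 5*B/4 (H(B, g) = -4 + B*(25/4 + 5*(-1)) = -4 + B*(25/4 - 5) = -4 + B*(5/4) = -4 + 5*B/4)
-16*H(18, -10) = -16*(-4 + (5/4)*18) = -16*(-4 + 45/2) = -16*37/2 = -296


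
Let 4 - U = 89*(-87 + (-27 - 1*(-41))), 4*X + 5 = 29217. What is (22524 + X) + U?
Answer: 36328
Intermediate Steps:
X = 7303 (X = -5/4 + (1/4)*29217 = -5/4 + 29217/4 = 7303)
U = 6501 (U = 4 - 89*(-87 + (-27 - 1*(-41))) = 4 - 89*(-87 + (-27 + 41)) = 4 - 89*(-87 + 14) = 4 - 89*(-73) = 4 - 1*(-6497) = 4 + 6497 = 6501)
(22524 + X) + U = (22524 + 7303) + 6501 = 29827 + 6501 = 36328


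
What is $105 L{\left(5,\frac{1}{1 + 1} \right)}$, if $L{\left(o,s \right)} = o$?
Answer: $525$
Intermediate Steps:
$105 L{\left(5,\frac{1}{1 + 1} \right)} = 105 \cdot 5 = 525$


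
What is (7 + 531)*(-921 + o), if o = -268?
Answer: -639682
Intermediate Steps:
(7 + 531)*(-921 + o) = (7 + 531)*(-921 - 268) = 538*(-1189) = -639682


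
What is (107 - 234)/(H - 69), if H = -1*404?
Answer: 127/473 ≈ 0.26850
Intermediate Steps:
H = -404
(107 - 234)/(H - 69) = (107 - 234)/(-404 - 69) = -127/(-473) = -127*(-1/473) = 127/473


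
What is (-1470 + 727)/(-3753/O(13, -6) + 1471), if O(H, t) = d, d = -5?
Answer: -3715/11108 ≈ -0.33444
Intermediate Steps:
O(H, t) = -5
(-1470 + 727)/(-3753/O(13, -6) + 1471) = (-1470 + 727)/(-3753/(-5) + 1471) = -743/(-3753*(-⅕) + 1471) = -743/(3753/5 + 1471) = -743/11108/5 = -743*5/11108 = -3715/11108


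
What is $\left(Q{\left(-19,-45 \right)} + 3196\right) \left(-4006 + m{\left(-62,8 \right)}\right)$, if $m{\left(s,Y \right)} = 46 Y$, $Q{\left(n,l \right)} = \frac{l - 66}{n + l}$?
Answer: $- \frac{372267445}{32} \approx -1.1633 \cdot 10^{7}$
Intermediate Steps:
$Q{\left(n,l \right)} = \frac{-66 + l}{l + n}$
$\left(Q{\left(-19,-45 \right)} + 3196\right) \left(-4006 + m{\left(-62,8 \right)}\right) = \left(\frac{-66 - 45}{-45 - 19} + 3196\right) \left(-4006 + 46 \cdot 8\right) = \left(\frac{1}{-64} \left(-111\right) + 3196\right) \left(-4006 + 368\right) = \left(\left(- \frac{1}{64}\right) \left(-111\right) + 3196\right) \left(-3638\right) = \left(\frac{111}{64} + 3196\right) \left(-3638\right) = \frac{204655}{64} \left(-3638\right) = - \frac{372267445}{32}$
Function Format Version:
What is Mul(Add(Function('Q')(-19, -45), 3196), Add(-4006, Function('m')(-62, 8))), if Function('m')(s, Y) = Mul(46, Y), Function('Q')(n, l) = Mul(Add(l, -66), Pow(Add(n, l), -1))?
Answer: Rational(-372267445, 32) ≈ -1.1633e+7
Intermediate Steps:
Function('Q')(n, l) = Mul(Pow(Add(l, n), -1), Add(-66, l)) (Function('Q')(n, l) = Mul(Add(-66, l), Pow(Add(l, n), -1)) = Mul(Pow(Add(l, n), -1), Add(-66, l)))
Mul(Add(Function('Q')(-19, -45), 3196), Add(-4006, Function('m')(-62, 8))) = Mul(Add(Mul(Pow(Add(-45, -19), -1), Add(-66, -45)), 3196), Add(-4006, Mul(46, 8))) = Mul(Add(Mul(Pow(-64, -1), -111), 3196), Add(-4006, 368)) = Mul(Add(Mul(Rational(-1, 64), -111), 3196), -3638) = Mul(Add(Rational(111, 64), 3196), -3638) = Mul(Rational(204655, 64), -3638) = Rational(-372267445, 32)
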